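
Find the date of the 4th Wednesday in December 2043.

2043-12-23

The first Wednesday of December 2043 is December 2.
The 4th Wednesday is 3 weeks later: 2 + 21 = 23.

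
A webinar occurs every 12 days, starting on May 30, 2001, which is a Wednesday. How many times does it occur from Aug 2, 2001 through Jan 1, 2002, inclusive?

13

Occurrences land 12·i days after May 30, 2001 for i = 0, 1, 2, …
Aug 2, 2001 is 64 days after the start; 64 ÷ 12 = 5 remainder 4; since the remainder is 4, round up to i = 6. First occurrence in the window: #7 on Aug 10, 2001 (6×12 = 72 days in).
Jan 1, 2002 is 216 days after the start; 216 ÷ 12 = 18 remainder 0. Last occurrence in the window: #19 on Jan 1, 2002.
Occurrences #7 through #19: 13 in total.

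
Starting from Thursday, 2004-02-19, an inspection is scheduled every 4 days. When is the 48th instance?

2004-08-25

The 48th occurrence is 47 intervals after the first: 47 × 4 = 188 days after 2004-02-19.
February has 29 days — 10 days to the end of February leaves 178.
March has 31 days (147 left).
April has 30 days (117 left).
May has 31 days (86 left).
June has 30 days (56 left).
July has 31 days (25 left).
25 days into August → 2004-08-25.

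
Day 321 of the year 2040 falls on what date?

Nov 16, 2040

Jan has 31 days (321 − 31 = 290 remain).
Feb has 29 days (290 − 29 = 261 remain).
Mar has 31 days (261 − 31 = 230 remain).
Apr has 30 days (230 − 30 = 200 remain).
May has 31 days (200 − 31 = 169 remain).
Jun has 30 days (169 − 30 = 139 remain).
Jul has 31 days (139 − 31 = 108 remain).
Aug has 31 days (108 − 31 = 77 remain).
Sep has 30 days (77 − 30 = 47 remain).
Oct has 31 days (47 − 31 = 16 remain).
16 into Nov → Nov 16.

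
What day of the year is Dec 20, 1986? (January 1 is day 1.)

354

Days in months before Dec: 31 + 28 + 31 + 30 + 31 + 30 + 31 + 31 + 30 + 31 + 30 = 334.
Plus 20 days into Dec → day 354.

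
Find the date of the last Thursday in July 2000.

July 27, 2000

The first Thursday of July 2000 is July 6.
July 2000 has 31 days. Adding weeks: 6, 13, 20, 27 — the last one ≤ 31 is the 27th.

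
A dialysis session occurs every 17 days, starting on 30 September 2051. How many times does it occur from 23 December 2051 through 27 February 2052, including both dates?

4

Occurrences land 17·i days after 30 September 2051 for i = 0, 1, 2, …
23 December 2051 is 84 days after the start; 84 ÷ 17 = 4 remainder 16; since the remainder is 16, round up to i = 5. First occurrence in the window: #6 on 24 December 2051 (5×17 = 85 days in).
27 February 2052 is 150 days after the start; 150 ÷ 17 = 8 remainder 14. Last occurrence in the window: #9 on 13 February 2052.
Occurrences #6 through #9: 4 in total.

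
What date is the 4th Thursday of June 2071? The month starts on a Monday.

25 June 2071

June 2071 begins on a Monday, so the first Thursday is June 4 (3 days later).
The 4th Thursday is 3 weeks later: 4 + 21 = 25.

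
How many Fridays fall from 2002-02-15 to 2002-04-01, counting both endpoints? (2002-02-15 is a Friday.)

7

2002-02-15 is a Friday; the first Friday on or after it is 2002-02-15.
From 2002-02-15 to 2002-04-01: 13 + 31 + 1 = 45 days (rest of February, March, April).
45 ÷ 7 = 6 full weeks with remainder 3, so 6 more Fridays after the first → 7.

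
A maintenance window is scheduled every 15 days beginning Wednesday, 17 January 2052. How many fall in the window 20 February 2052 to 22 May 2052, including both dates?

Occurrences land 15·i days after 17 January 2052 for i = 0, 1, 2, …
20 February 2052 is 34 days after the start; 34 ÷ 15 = 2 remainder 4; since the remainder is 4, round up to i = 3. First occurrence in the window: #4 on 2 March 2052 (3×15 = 45 days in).
22 May 2052 is 126 days after the start; 126 ÷ 15 = 8 remainder 6. Last occurrence in the window: #9 on 16 May 2052.
Occurrences #4 through #9: 6 in total.

6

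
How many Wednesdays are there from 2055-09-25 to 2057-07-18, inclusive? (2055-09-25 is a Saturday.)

2055-09-25 is a Saturday; the first Wednesday on or after it is 2055-09-29 (4 days later).
From 2055-09-29 to 2057-07-18: 93 + 366 + 199 = 658 days (rest of 2055, 2056, to 2057-07-18 in 2057).
658 ÷ 7 = 94 full weeks with remainder 0, so 94 more Wednesdays after the first → 95.

95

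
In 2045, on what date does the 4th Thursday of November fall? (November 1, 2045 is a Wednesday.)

November 2045 begins on a Wednesday, so the first Thursday is November 2 (1 day later).
The 4th Thursday is 3 weeks later: 2 + 21 = 23.

23 November 2045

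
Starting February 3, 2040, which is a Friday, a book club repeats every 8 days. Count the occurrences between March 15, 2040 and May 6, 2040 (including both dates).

Occurrences land 8·i days after February 3, 2040 for i = 0, 1, 2, …
March 15, 2040 is 41 days after the start; 41 ÷ 8 = 5 remainder 1; since the remainder is 1, round up to i = 6. First occurrence in the window: #7 on March 22, 2040 (6×8 = 48 days in).
May 6, 2040 is 93 days after the start; 93 ÷ 8 = 11 remainder 5. Last occurrence in the window: #12 on May 1, 2040.
Occurrences #7 through #12: 6 in total.

6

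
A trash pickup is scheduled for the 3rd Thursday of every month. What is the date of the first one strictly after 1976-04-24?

1976-05-20

April 1976 starts on a Thursday; its first Thursday is the 1st, so the 3rd Thursday is the 15th — 1976-04-15.
That is not after 1976-04-24, so look at May 1976.
May 1976 starts on a Saturday; its first Thursday is the 6th, so the 3rd Thursday is the 20th — 1976-05-20.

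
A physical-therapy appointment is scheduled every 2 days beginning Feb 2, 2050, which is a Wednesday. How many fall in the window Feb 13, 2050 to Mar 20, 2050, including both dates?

18

Occurrences land 2·i days after Feb 2, 2050 for i = 0, 1, 2, …
Feb 13, 2050 is 11 days after the start; 11 ÷ 2 = 5 remainder 1; since the remainder is 1, round up to i = 6. First occurrence in the window: #7 on Feb 14, 2050 (6×2 = 12 days in).
Mar 20, 2050 is 46 days after the start; 46 ÷ 2 = 23 remainder 0. Last occurrence in the window: #24 on Mar 20, 2050.
Occurrences #7 through #24: 18 in total.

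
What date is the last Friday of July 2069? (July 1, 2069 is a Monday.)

July 26, 2069

July 2069 begins on a Monday, so the first Friday is July 5 (4 days later).
July 2069 has 31 days. Adding weeks: 5, 12, 19, 26 — the last one ≤ 31 is the 26th.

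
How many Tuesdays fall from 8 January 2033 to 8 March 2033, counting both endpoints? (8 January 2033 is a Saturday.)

8 January 2033 is a Saturday; the first Tuesday on or after it is 11 January 2033 (3 days later).
From 11 January 2033 to 8 March 2033: 20 + 28 + 8 = 56 days (rest of January, February, March).
56 ÷ 7 = 8 full weeks with remainder 0, so 8 more Tuesdays after the first → 9.

9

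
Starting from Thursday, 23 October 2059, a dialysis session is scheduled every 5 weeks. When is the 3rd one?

The 3rd occurrence is 2 intervals after the first: 2 × 35 = 70 days after 23 October 2059.
October has 31 days — 8 days to the end of October leaves 62.
November has 30 days (32 left).
December has 31 days (1 left).
1 day into January → 1 January 2060.

1 January 2060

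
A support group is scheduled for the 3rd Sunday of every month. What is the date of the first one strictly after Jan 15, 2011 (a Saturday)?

Jan 2011 starts on a Saturday; its first Sunday is the 2nd, so the 3rd Sunday is the 16th — Jan 16, 2011.
Jan 16, 2011 is after Jan 15, 2011, so that is the next one.

Jan 16, 2011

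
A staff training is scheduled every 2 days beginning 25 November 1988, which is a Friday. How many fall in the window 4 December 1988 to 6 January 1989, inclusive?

Occurrences land 2·i days after 25 November 1988 for i = 0, 1, 2, …
4 December 1988 is 9 days after the start; 9 ÷ 2 = 4 remainder 1; since the remainder is 1, round up to i = 5. First occurrence in the window: #6 on 5 December 1988 (5×2 = 10 days in).
6 January 1989 is 42 days after the start; 42 ÷ 2 = 21 remainder 0. Last occurrence in the window: #22 on 6 January 1989.
Occurrences #6 through #22: 17 in total.

17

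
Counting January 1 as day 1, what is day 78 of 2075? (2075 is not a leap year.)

January has 31 days (78 − 31 = 47 remain).
February has 28 days (47 − 28 = 19 remain).
19 into March → March 19.

March 19, 2075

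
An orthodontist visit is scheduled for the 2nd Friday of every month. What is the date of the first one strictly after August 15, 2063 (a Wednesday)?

September 14, 2063

August 2063 starts on a Wednesday; its first Friday is the 3rd, so the 2nd Friday is the 10th — August 10, 2063.
That is not after August 15, 2063, so look at September 2063.
September 2063 starts on a Saturday; its first Friday is the 7th, so the 2nd Friday is the 14th — September 14, 2063.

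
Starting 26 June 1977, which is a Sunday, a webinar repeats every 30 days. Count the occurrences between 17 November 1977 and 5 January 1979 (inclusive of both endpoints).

Occurrences land 30·i days after 26 June 1977 for i = 0, 1, 2, …
17 November 1977 is 144 days after the start; 144 ÷ 30 = 4 remainder 24; since the remainder is 24, round up to i = 5. First occurrence in the window: #6 on 23 November 1977 (5×30 = 150 days in).
5 January 1979 is 558 days after the start; 558 ÷ 30 = 18 remainder 18. Last occurrence in the window: #19 on 18 December 1978.
Occurrences #6 through #19: 14 in total.

14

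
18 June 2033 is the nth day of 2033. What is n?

Days in months before June: 31 + 28 + 31 + 30 + 31 = 151.
Plus 18 days into June → day 169.

169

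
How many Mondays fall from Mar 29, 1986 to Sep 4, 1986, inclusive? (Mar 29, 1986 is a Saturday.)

Mar 29, 1986 is a Saturday; the first Monday on or after it is Mar 31, 1986 (2 days later).
From Mar 31, 1986 to Sep 4, 1986: 0 + 30 + 31 + 30 + 31 + 31 + 4 = 157 days (rest of Mar, Apr, May, Jun, Jul, Aug, Sep).
157 ÷ 7 = 22 full weeks with remainder 3, so 22 more Mondays after the first → 23.

23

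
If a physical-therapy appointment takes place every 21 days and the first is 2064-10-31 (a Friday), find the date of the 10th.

The 10th occurrence is 9 intervals after the first: 9 × 21 = 189 days after 2064-10-31.
October has 31 days — 0 days to the end of October leaves 189.
November has 30 days (159 left).
December has 31 days (128 left).
January has 31 days (97 left).
February has 28 days (69 left).
March has 31 days (38 left).
April has 30 days (8 left).
8 days into May → 2065-05-08.

2065-05-08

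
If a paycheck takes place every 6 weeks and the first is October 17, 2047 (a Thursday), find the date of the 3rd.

The 3rd occurrence is 2 intervals after the first: 2 × 42 = 84 days after October 17, 2047.
October has 31 days — 14 days to the end of October leaves 70.
November has 30 days (40 left).
December has 31 days (9 left).
9 days into January → January 9, 2048.

January 9, 2048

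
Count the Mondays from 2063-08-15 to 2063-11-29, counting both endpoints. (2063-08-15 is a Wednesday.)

15

2063-08-15 is a Wednesday; the first Monday on or after it is 2063-08-20 (5 days later).
From 2063-08-20 to 2063-11-29: 11 + 30 + 31 + 29 = 101 days (rest of August, September, October, November).
101 ÷ 7 = 14 full weeks with remainder 3, so 14 more Mondays after the first → 15.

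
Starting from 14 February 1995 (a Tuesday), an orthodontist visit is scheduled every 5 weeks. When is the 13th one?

The 13th occurrence is 12 intervals after the first: 12 × 35 = 420 days after 14 February 1995.
February has 28 days — 14 days to the end of February leaves 406.
From end of February to end of 1995 is 306 days (100 left).
January has 31 days (69 left).
February has 29 days (40 left).
March has 31 days (9 left).
9 days into April → 9 April 1996.

9 April 1996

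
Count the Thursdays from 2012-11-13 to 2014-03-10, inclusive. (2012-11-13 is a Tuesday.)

69

2012-11-13 is a Tuesday; the first Thursday on or after it is 2012-11-15 (2 days later).
From 2012-11-15 to 2014-03-10: 46 + 365 + 69 = 480 days (rest of 2012, 2013, to 2014-03-10 in 2014).
480 ÷ 7 = 68 full weeks with remainder 4, so 68 more Thursdays after the first → 69.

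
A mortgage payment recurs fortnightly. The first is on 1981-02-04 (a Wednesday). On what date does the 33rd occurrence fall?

The 33rd occurrence is 32 intervals after the first: 32 × 14 = 448 days after 1981-02-04.
February has 28 days — 24 days to the end of February leaves 424.
From end of February to end of 1981 is 306 days (118 left).
January has 31 days (87 left).
February has 28 days (59 left).
March has 31 days (28 left).
28 days into April → 1982-04-28.

1982-04-28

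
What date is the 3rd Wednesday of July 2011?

2011-07-20

July 2011 begins on a Friday, so the first Wednesday is July 6 (5 days later).
The 3rd Wednesday is 2 weeks later: 6 + 14 = 20.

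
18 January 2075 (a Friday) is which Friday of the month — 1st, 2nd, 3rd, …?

Day 18 falls in week ⌈18/7⌉ of the month.
Days 1–7 hold the 1st Friday, 8–14 the 2nd, 15–21 the 3rd, 22–28 the 4th, 29–31 the 5th.
18 is in the range for the 3rd.

3rd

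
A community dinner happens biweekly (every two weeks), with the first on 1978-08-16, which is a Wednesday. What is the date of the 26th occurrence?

The 26th occurrence is 25 intervals after the first: 25 × 14 = 350 days after 1978-08-16.
August has 31 days — 15 days to the end of August leaves 335.
September has 30 days (305 left).
October has 31 days (274 left).
November has 30 days (244 left).
December has 31 days (213 left).
January has 31 days (182 left).
February has 28 days (154 left).
March has 31 days (123 left).
April has 30 days (93 left).
May has 31 days (62 left).
June has 30 days (32 left).
July has 31 days (1 left).
1 day into August → 1979-08-01.

1979-08-01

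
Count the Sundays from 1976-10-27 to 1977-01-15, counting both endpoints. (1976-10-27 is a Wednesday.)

1976-10-27 is a Wednesday; the first Sunday on or after it is 1976-10-31 (4 days later).
From 1976-10-31 to 1977-01-15: 0 + 30 + 31 + 15 = 76 days (rest of October, November, December, January).
76 ÷ 7 = 10 full weeks with remainder 6, so 10 more Sundays after the first → 11.

11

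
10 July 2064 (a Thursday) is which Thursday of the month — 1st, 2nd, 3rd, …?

2nd

Day 10 falls in week ⌈10/7⌉ of the month.
Days 1–7 hold the 1st Thursday, 8–14 the 2nd, 15–21 the 3rd, 22–28 the 4th, 29–31 the 5th.
10 is in the range for the 2nd.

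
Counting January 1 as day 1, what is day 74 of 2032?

Jan has 31 days (74 − 31 = 43 remain).
Feb has 29 days (43 − 29 = 14 remain).
14 into Mar → Mar 14.

Mar 14, 2032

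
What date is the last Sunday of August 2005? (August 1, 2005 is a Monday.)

August 2005 begins on a Monday, so the first Sunday is August 7 (6 days later).
August 2005 has 31 days. Adding weeks: 7, 14, 21, 28 — the last one ≤ 31 is the 28th.

28 August 2005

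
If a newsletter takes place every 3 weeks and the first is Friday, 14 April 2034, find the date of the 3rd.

The 3rd occurrence is 2 intervals after the first: 2 × 21 = 42 days after 14 April 2034.
April has 30 days — 16 days to the end of April leaves 26.
26 days into May → 26 May 2034.

26 May 2034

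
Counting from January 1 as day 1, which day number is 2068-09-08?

Days in months before September: 31 + 29 + 31 + 30 + 31 + 30 + 31 + 31 = 244.
Plus 8 days into September → day 252.

252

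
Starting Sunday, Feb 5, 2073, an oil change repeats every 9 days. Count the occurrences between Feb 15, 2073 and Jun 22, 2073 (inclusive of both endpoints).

14

Occurrences land 9·i days after Feb 5, 2073 for i = 0, 1, 2, …
Feb 15, 2073 is 10 days after the start; 10 ÷ 9 = 1 remainder 1; since the remainder is 1, round up to i = 2. First occurrence in the window: #3 on Feb 23, 2073 (2×9 = 18 days in).
Jun 22, 2073 is 137 days after the start; 137 ÷ 9 = 15 remainder 2. Last occurrence in the window: #16 on Jun 20, 2073.
Occurrences #3 through #16: 14 in total.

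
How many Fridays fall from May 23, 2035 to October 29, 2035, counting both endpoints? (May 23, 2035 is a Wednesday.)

May 23, 2035 is a Wednesday; the first Friday on or after it is May 25, 2035 (2 days later).
From May 25, 2035 to October 29, 2035: 6 + 30 + 31 + 31 + 30 + 29 = 157 days (rest of May, June, July, August, September, October).
157 ÷ 7 = 22 full weeks with remainder 3, so 22 more Fridays after the first → 23.

23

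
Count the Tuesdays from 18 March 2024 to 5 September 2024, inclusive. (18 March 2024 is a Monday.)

25

18 March 2024 is a Monday; the first Tuesday on or after it is 19 March 2024 (1 day later).
From 19 March 2024 to 5 September 2024: 12 + 30 + 31 + 30 + 31 + 31 + 5 = 170 days (rest of March, April, May, June, July, August, September).
170 ÷ 7 = 24 full weeks with remainder 2, so 24 more Tuesdays after the first → 25.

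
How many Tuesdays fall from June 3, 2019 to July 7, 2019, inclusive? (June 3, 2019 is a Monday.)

June 3, 2019 is a Monday; the first Tuesday on or after it is June 4, 2019 (1 day later).
From June 4, 2019 to July 7, 2019: 26 + 7 = 33 days (rest of June, July).
33 ÷ 7 = 4 full weeks with remainder 5, so 4 more Tuesdays after the first → 5.

5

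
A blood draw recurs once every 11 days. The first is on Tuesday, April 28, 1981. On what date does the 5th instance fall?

The 5th occurrence is 4 intervals after the first: 4 × 11 = 44 days after April 28, 1981.
April has 30 days — 2 days to the end of April leaves 42.
May has 31 days (11 left).
11 days into June → June 11, 1981.

June 11, 1981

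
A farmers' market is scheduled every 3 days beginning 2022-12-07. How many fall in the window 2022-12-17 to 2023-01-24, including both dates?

Occurrences land 3·i days after 2022-12-07 for i = 0, 1, 2, …
2022-12-17 is 10 days after the start; 10 ÷ 3 = 3 remainder 1; since the remainder is 1, round up to i = 4. First occurrence in the window: #5 on 2022-12-19 (4×3 = 12 days in).
2023-01-24 is 48 days after the start; 48 ÷ 3 = 16 remainder 0. Last occurrence in the window: #17 on 2023-01-24.
Occurrences #5 through #17: 13 in total.

13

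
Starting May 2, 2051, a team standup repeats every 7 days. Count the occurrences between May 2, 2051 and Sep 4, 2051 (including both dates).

Occurrences land 7·i days after May 2, 2051 for i = 0, 1, 2, …
The window opens on the start date, so the first occurrence inside is #1 on May 2, 2051.
Sep 4, 2051 is 125 days after the start; 125 ÷ 7 = 17 remainder 6. Last occurrence in the window: #18 on Aug 29, 2051.
Occurrences #1 through #18: 18 in total.

18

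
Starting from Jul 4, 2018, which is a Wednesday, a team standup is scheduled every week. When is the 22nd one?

The 22nd occurrence is 21 intervals after the first: 21 × 7 = 147 days after Jul 4, 2018.
Jul has 31 days — 27 days to the end of Jul leaves 120.
Aug has 31 days (89 left).
Sep has 30 days (59 left).
Oct has 31 days (28 left).
28 days into Nov → Nov 28, 2018.

Nov 28, 2018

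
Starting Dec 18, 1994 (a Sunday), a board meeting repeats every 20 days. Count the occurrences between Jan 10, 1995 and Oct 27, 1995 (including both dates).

Occurrences land 20·i days after Dec 18, 1994 for i = 0, 1, 2, …
Jan 10, 1995 is 23 days after the start; 23 ÷ 20 = 1 remainder 3; since the remainder is 3, round up to i = 2. First occurrence in the window: #3 on Jan 27, 1995 (2×20 = 40 days in).
Oct 27, 1995 is 313 days after the start; 313 ÷ 20 = 15 remainder 13. Last occurrence in the window: #16 on Oct 14, 1995.
Occurrences #3 through #16: 14 in total.

14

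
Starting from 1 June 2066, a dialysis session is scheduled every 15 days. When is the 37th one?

The 37th occurrence is 36 intervals after the first: 36 × 15 = 540 days after 1 June 2066.
June has 30 days — 29 days to the end of June leaves 511.
From end of June to end of 2066 is 184 days (327 left).
January has 31 days (296 left).
February has 28 days (268 left).
March has 31 days (237 left).
April has 30 days (207 left).
May has 31 days (176 left).
June has 30 days (146 left).
July has 31 days (115 left).
August has 31 days (84 left).
September has 30 days (54 left).
October has 31 days (23 left).
23 days into November → 23 November 2067.

23 November 2067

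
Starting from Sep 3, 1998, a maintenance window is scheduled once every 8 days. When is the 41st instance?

Jul 20, 1999

The 41st occurrence is 40 intervals after the first: 40 × 8 = 320 days after Sep 3, 1998.
Sep has 30 days — 27 days to the end of Sep leaves 293.
Oct has 31 days (262 left).
Nov has 30 days (232 left).
Dec has 31 days (201 left).
Jan has 31 days (170 left).
Feb has 28 days (142 left).
Mar has 31 days (111 left).
Apr has 30 days (81 left).
May has 31 days (50 left).
Jun has 30 days (20 left).
20 days into Jul → Jul 20, 1999.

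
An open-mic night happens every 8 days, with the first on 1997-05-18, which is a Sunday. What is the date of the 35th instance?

The 35th occurrence is 34 intervals after the first: 34 × 8 = 272 days after 1997-05-18.
May has 31 days — 13 days to the end of May leaves 259.
June has 30 days (229 left).
July has 31 days (198 left).
August has 31 days (167 left).
September has 30 days (137 left).
October has 31 days (106 left).
November has 30 days (76 left).
December has 31 days (45 left).
January has 31 days (14 left).
14 days into February → 1998-02-14.

1998-02-14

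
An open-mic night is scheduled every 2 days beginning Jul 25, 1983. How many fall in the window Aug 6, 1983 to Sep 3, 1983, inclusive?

15

Occurrences land 2·i days after Jul 25, 1983 for i = 0, 1, 2, …
Aug 6, 1983 is 12 days after the start; 12 ÷ 2 = 6 remainder 0. First occurrence in the window: #7 on Aug 6, 1983 (6×2 = 12 days in).
Sep 3, 1983 is 40 days after the start; 40 ÷ 2 = 20 remainder 0. Last occurrence in the window: #21 on Sep 3, 1983.
Occurrences #7 through #21: 15 in total.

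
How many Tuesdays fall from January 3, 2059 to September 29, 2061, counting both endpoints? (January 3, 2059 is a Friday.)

January 3, 2059 is a Friday; the first Tuesday on or after it is January 7, 2059 (4 days later).
From January 7, 2059 to September 29, 2061: 358 + 366 + 272 = 996 days (rest of 2059, 2060, to September 29, 2061 in 2061).
996 ÷ 7 = 142 full weeks with remainder 2, so 142 more Tuesdays after the first → 143.

143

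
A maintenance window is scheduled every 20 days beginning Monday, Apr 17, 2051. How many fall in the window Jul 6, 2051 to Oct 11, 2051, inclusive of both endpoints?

Occurrences land 20·i days after Apr 17, 2051 for i = 0, 1, 2, …
Jul 6, 2051 is 80 days after the start; 80 ÷ 20 = 4 remainder 0. First occurrence in the window: #5 on Jul 6, 2051 (4×20 = 80 days in).
Oct 11, 2051 is 177 days after the start; 177 ÷ 20 = 8 remainder 17. Last occurrence in the window: #9 on Sep 24, 2051.
Occurrences #5 through #9: 5 in total.

5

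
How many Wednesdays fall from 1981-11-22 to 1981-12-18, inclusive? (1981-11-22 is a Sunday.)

4

1981-11-22 is a Sunday; the first Wednesday on or after it is 1981-11-25 (3 days later).
From 1981-11-25 to 1981-12-18: 5 + 18 = 23 days (rest of November, December).
23 ÷ 7 = 3 full weeks with remainder 2, so 3 more Wednesdays after the first → 4.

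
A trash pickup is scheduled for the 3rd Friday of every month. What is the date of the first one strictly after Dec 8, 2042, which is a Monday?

Dec 2042 starts on a Monday; its first Friday is the 5th, so the 3rd Friday is the 19th — Dec 19, 2042.
Dec 19, 2042 is after Dec 8, 2042, so that is the next one.

Dec 19, 2042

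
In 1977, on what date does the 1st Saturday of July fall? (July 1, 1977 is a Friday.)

2 July 1977

July 1977 begins on a Friday, so the first Saturday is July 2 (1 day later).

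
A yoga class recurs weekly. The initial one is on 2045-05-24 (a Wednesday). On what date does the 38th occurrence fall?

The 38th occurrence is 37 intervals after the first: 37 × 7 = 259 days after 2045-05-24.
May has 31 days — 7 days to the end of May leaves 252.
June has 30 days (222 left).
July has 31 days (191 left).
August has 31 days (160 left).
September has 30 days (130 left).
October has 31 days (99 left).
November has 30 days (69 left).
December has 31 days (38 left).
January has 31 days (7 left).
7 days into February → 2046-02-07.

2046-02-07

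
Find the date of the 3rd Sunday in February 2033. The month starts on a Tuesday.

2033-02-20

February 2033 begins on a Tuesday, so the first Sunday is February 6 (5 days later).
The 3rd Sunday is 2 weeks later: 6 + 14 = 20.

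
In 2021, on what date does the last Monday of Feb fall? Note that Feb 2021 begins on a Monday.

Feb 22, 2021

Feb 2021 begins on a Monday, so the first Monday is Feb 1.
Feb 2021 has 28 days. Adding weeks: 1, 8, 15, 22 — the last one ≤ 28 is the 22nd.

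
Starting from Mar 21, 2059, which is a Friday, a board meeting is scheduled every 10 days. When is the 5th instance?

Apr 30, 2059

The 5th occurrence is 4 intervals after the first: 4 × 10 = 40 days after Mar 21, 2059.
Mar has 31 days — 10 days to the end of Mar leaves 30.
30 days into Apr → Apr 30, 2059.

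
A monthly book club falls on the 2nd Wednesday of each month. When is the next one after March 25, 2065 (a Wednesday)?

March 2065 starts on a Sunday; its first Wednesday is the 4th, so the 2nd Wednesday is the 11th — March 11, 2065.
That is not after March 25, 2065, so look at April 2065.
April 2065 starts on a Wednesday; its first Wednesday is the 1st, so the 2nd Wednesday is the 8th — April 8, 2065.

April 8, 2065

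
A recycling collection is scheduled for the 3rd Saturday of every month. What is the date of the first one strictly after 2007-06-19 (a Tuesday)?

June 2007 starts on a Friday; its first Saturday is the 2nd, so the 3rd Saturday is the 16th — 2007-06-16.
That is not after 2007-06-19, so look at July 2007.
July 2007 starts on a Sunday; its first Saturday is the 7th, so the 3rd Saturday is the 21st — 2007-07-21.

2007-07-21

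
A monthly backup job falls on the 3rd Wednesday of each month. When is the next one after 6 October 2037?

21 October 2037

October 2037 starts on a Thursday; its first Wednesday is the 7th, so the 3rd Wednesday is the 21st — 21 October 2037.
21 October 2037 is after 6 October 2037, so that is the next one.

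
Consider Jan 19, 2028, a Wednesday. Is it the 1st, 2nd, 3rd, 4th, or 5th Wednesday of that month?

3rd

Day 19 falls in week ⌈19/7⌉ of the month.
Days 1–7 hold the 1st Wednesday, 8–14 the 2nd, 15–21 the 3rd, 22–28 the 4th, 29–31 the 5th.
19 is in the range for the 3rd.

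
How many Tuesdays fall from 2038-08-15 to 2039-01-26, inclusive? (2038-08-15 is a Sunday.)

2038-08-15 is a Sunday; the first Tuesday on or after it is 2038-08-17 (2 days later).
From 2038-08-17 to 2039-01-26: 14 + 30 + 31 + 30 + 31 + 26 = 162 days (rest of August, September, October, November, December, January).
162 ÷ 7 = 23 full weeks with remainder 1, so 23 more Tuesdays after the first → 24.

24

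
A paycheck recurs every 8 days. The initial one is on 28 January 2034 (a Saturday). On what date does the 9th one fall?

The 9th occurrence is 8 intervals after the first: 8 × 8 = 64 days after 28 January 2034.
January has 31 days — 3 days to the end of January leaves 61.
February has 28 days (33 left).
March has 31 days (2 left).
2 days into April → 2 April 2034.

2 April 2034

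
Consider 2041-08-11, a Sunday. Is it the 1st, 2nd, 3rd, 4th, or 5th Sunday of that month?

2nd

Day 11 falls in week ⌈11/7⌉ of the month.
Days 1–7 hold the 1st Sunday, 8–14 the 2nd, 15–21 the 3rd, 22–28 the 4th, 29–31 the 5th.
11 is in the range for the 2nd.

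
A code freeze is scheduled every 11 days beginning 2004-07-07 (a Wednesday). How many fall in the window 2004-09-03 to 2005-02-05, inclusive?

14

Occurrences land 11·i days after 2004-07-07 for i = 0, 1, 2, …
2004-09-03 is 58 days after the start; 58 ÷ 11 = 5 remainder 3; since the remainder is 3, round up to i = 6. First occurrence in the window: #7 on 2004-09-11 (6×11 = 66 days in).
2005-02-05 is 213 days after the start; 213 ÷ 11 = 19 remainder 4. Last occurrence in the window: #20 on 2005-02-01.
Occurrences #7 through #20: 14 in total.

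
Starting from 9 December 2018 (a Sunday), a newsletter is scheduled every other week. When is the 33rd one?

The 33rd occurrence is 32 intervals after the first: 32 × 14 = 448 days after 9 December 2018.
December has 31 days — 22 days to the end of December leaves 426.
2019 has 365 days (61 left).
January has 31 days (30 left).
February has 29 days (1 left).
1 day into March → 1 March 2020.

1 March 2020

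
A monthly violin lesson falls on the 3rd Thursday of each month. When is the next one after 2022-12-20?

December 2022 starts on a Thursday; its first Thursday is the 1st, so the 3rd Thursday is the 15th — 2022-12-15.
That is not after 2022-12-20, so look at January 2023.
January 2023 starts on a Sunday; its first Thursday is the 5th, so the 3rd Thursday is the 19th — 2023-01-19.

2023-01-19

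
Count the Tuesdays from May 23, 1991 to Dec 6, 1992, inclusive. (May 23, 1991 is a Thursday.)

May 23, 1991 is a Thursday; the first Tuesday on or after it is May 28, 1991 (5 days later).
From May 28, 1991 to Dec 6, 1992: 217 + 341 = 558 days (rest of 1991, to Dec 6, 1992 in 1992).
558 ÷ 7 = 79 full weeks with remainder 5, so 79 more Tuesdays after the first → 80.

80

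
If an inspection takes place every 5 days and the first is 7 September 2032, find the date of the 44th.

The 44th occurrence is 43 intervals after the first: 43 × 5 = 215 days after 7 September 2032.
September has 30 days — 23 days to the end of September leaves 192.
October has 31 days (161 left).
November has 30 days (131 left).
December has 31 days (100 left).
January has 31 days (69 left).
February has 28 days (41 left).
March has 31 days (10 left).
10 days into April → 10 April 2033.

10 April 2033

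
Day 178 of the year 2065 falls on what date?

January has 31 days (178 − 31 = 147 remain).
February has 28 days (147 − 28 = 119 remain).
March has 31 days (119 − 31 = 88 remain).
April has 30 days (88 − 30 = 58 remain).
May has 31 days (58 − 31 = 27 remain).
27 into June → June 27.

June 27, 2065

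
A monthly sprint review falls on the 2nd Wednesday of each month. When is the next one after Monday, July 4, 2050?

July 2050 starts on a Friday; its first Wednesday is the 6th, so the 2nd Wednesday is the 13th — July 13, 2050.
July 13, 2050 is after July 4, 2050, so that is the next one.

July 13, 2050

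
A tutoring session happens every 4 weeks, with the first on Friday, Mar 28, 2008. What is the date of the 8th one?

The 8th occurrence is 7 intervals after the first: 7 × 28 = 196 days after Mar 28, 2008.
Mar has 31 days — 3 days to the end of Mar leaves 193.
Apr has 30 days (163 left).
May has 31 days (132 left).
Jun has 30 days (102 left).
Jul has 31 days (71 left).
Aug has 31 days (40 left).
Sep has 30 days (10 left).
10 days into Oct → Oct 10, 2008.

Oct 10, 2008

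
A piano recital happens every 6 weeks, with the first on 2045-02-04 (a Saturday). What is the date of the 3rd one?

2045-04-29

The 3rd occurrence is 2 intervals after the first: 2 × 42 = 84 days after 2045-02-04.
February has 28 days — 24 days to the end of February leaves 60.
March has 31 days (29 left).
29 days into April → 2045-04-29.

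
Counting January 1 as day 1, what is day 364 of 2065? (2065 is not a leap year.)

2065-12-30

January has 31 days (364 − 31 = 333 remain).
February has 28 days (333 − 28 = 305 remain).
March has 31 days (305 − 31 = 274 remain).
April has 30 days (274 − 30 = 244 remain).
May has 31 days (244 − 31 = 213 remain).
June has 30 days (213 − 30 = 183 remain).
July has 31 days (183 − 31 = 152 remain).
August has 31 days (152 − 31 = 121 remain).
September has 30 days (121 − 30 = 91 remain).
October has 31 days (91 − 31 = 60 remain).
November has 30 days (60 − 30 = 30 remain).
30 into December → December 30.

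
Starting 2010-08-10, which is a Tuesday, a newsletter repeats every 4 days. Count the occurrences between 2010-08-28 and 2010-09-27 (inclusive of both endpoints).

8

Occurrences land 4·i days after 2010-08-10 for i = 0, 1, 2, …
2010-08-28 is 18 days after the start; 18 ÷ 4 = 4 remainder 2; since the remainder is 2, round up to i = 5. First occurrence in the window: #6 on 2010-08-30 (5×4 = 20 days in).
2010-09-27 is 48 days after the start; 48 ÷ 4 = 12 remainder 0. Last occurrence in the window: #13 on 2010-09-27.
Occurrences #6 through #13: 8 in total.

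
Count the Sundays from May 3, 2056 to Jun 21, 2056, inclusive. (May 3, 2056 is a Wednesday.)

7

May 3, 2056 is a Wednesday; the first Sunday on or after it is May 7, 2056 (4 days later).
From May 7, 2056 to Jun 21, 2056: 24 + 21 = 45 days (rest of May, Jun).
45 ÷ 7 = 6 full weeks with remainder 3, so 6 more Sundays after the first → 7.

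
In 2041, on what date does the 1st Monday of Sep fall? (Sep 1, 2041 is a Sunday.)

Sep 2, 2041

Sep 2041 begins on a Sunday, so the first Monday is Sep 2 (1 day later).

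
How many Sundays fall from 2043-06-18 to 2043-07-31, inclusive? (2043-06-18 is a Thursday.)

2043-06-18 is a Thursday; the first Sunday on or after it is 2043-06-21 (3 days later).
From 2043-06-21 to 2043-07-31: 9 + 31 = 40 days (rest of June, July).
40 ÷ 7 = 5 full weeks with remainder 5, so 5 more Sundays after the first → 6.

6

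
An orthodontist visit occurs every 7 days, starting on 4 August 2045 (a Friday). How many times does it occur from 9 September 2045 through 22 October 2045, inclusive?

6

Occurrences land 7·i days after 4 August 2045 for i = 0, 1, 2, …
9 September 2045 is 36 days after the start; 36 ÷ 7 = 5 remainder 1; since the remainder is 1, round up to i = 6. First occurrence in the window: #7 on 15 September 2045 (6×7 = 42 days in).
22 October 2045 is 79 days after the start; 79 ÷ 7 = 11 remainder 2. Last occurrence in the window: #12 on 20 October 2045.
Occurrences #7 through #12: 6 in total.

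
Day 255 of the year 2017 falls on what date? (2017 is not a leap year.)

2017-09-12

January has 31 days (255 − 31 = 224 remain).
February has 28 days (224 − 28 = 196 remain).
March has 31 days (196 − 31 = 165 remain).
April has 30 days (165 − 30 = 135 remain).
May has 31 days (135 − 31 = 104 remain).
June has 30 days (104 − 30 = 74 remain).
July has 31 days (74 − 31 = 43 remain).
August has 31 days (43 − 31 = 12 remain).
12 into September → September 12.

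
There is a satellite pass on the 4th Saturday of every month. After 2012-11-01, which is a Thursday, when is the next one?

2012-11-24

November 2012 starts on a Thursday; its first Saturday is the 3rd, so the 4th Saturday is the 24th — 2012-11-24.
2012-11-24 is after 2012-11-01, so that is the next one.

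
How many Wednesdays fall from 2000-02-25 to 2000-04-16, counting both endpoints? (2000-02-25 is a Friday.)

2000-02-25 is a Friday; the first Wednesday on or after it is 2000-03-01 (5 days later).
From 2000-03-01 to 2000-04-16: 30 + 16 = 46 days (rest of March, April).
46 ÷ 7 = 6 full weeks with remainder 4, so 6 more Wednesdays after the first → 7.

7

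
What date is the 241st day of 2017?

August 29, 2017

January has 31 days (241 − 31 = 210 remain).
February has 28 days (210 − 28 = 182 remain).
March has 31 days (182 − 31 = 151 remain).
April has 30 days (151 − 30 = 121 remain).
May has 31 days (121 − 31 = 90 remain).
June has 30 days (90 − 30 = 60 remain).
July has 31 days (60 − 31 = 29 remain).
29 into August → August 29.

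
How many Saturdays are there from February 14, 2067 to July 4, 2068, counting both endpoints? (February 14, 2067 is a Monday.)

72

February 14, 2067 is a Monday; the first Saturday on or after it is February 19, 2067 (5 days later).
From February 19, 2067 to July 4, 2068: 315 + 186 = 501 days (rest of 2067, to July 4, 2068 in 2068).
501 ÷ 7 = 71 full weeks with remainder 4, so 71 more Saturdays after the first → 72.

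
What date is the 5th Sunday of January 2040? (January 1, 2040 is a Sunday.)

2040-01-29

January 2040 begins on a Sunday, so the first Sunday is January 1.
The 5th Sunday is 4 weeks later: 1 + 28 = 29.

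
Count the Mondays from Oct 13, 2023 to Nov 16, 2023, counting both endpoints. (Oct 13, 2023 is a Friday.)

5

Oct 13, 2023 is a Friday; the first Monday on or after it is Oct 16, 2023 (3 days later).
From Oct 16, 2023 to Nov 16, 2023: 15 + 16 = 31 days (rest of Oct, Nov).
31 ÷ 7 = 4 full weeks with remainder 3, so 4 more Mondays after the first → 5.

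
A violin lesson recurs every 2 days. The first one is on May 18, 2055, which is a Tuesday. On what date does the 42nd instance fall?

August 8, 2055

The 42nd occurrence is 41 intervals after the first: 41 × 2 = 82 days after May 18, 2055.
May has 31 days — 13 days to the end of May leaves 69.
June has 30 days (39 left).
July has 31 days (8 left).
8 days into August → August 8, 2055.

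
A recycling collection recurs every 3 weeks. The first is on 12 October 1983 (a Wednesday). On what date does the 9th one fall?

The 9th occurrence is 8 intervals after the first: 8 × 21 = 168 days after 12 October 1983.
October has 31 days — 19 days to the end of October leaves 149.
November has 30 days (119 left).
December has 31 days (88 left).
January has 31 days (57 left).
February has 29 days (28 left).
28 days into March → 28 March 1984.

28 March 1984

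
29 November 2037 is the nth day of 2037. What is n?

333

Days in months before November: 31 + 28 + 31 + 30 + 31 + 30 + 31 + 31 + 30 + 31 = 304.
Plus 29 days into November → day 333.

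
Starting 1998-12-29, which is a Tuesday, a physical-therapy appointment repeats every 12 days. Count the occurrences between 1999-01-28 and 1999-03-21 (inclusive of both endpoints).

4

Occurrences land 12·i days after 1998-12-29 for i = 0, 1, 2, …
1999-01-28 is 30 days after the start; 30 ÷ 12 = 2 remainder 6; since the remainder is 6, round up to i = 3. First occurrence in the window: #4 on 1999-02-03 (3×12 = 36 days in).
1999-03-21 is 82 days after the start; 82 ÷ 12 = 6 remainder 10. Last occurrence in the window: #7 on 1999-03-11.
Occurrences #4 through #7: 4 in total.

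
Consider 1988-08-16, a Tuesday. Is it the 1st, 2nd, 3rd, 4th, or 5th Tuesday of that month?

Day 16 falls in week ⌈16/7⌉ of the month.
Days 1–7 hold the 1st Tuesday, 8–14 the 2nd, 15–21 the 3rd, 22–28 the 4th, 29–31 the 5th.
16 is in the range for the 3rd.

3rd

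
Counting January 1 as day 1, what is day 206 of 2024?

July 24, 2024

January has 31 days (206 − 31 = 175 remain).
February has 29 days (175 − 29 = 146 remain).
March has 31 days (146 − 31 = 115 remain).
April has 30 days (115 − 30 = 85 remain).
May has 31 days (85 − 31 = 54 remain).
June has 30 days (54 − 30 = 24 remain).
24 into July → July 24.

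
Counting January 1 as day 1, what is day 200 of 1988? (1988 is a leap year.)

January has 31 days (200 − 31 = 169 remain).
February has 29 days (169 − 29 = 140 remain).
March has 31 days (140 − 31 = 109 remain).
April has 30 days (109 − 30 = 79 remain).
May has 31 days (79 − 31 = 48 remain).
June has 30 days (48 − 30 = 18 remain).
18 into July → July 18.

18 July 1988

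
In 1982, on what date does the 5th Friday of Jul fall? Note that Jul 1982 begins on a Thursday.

Jul 30, 1982

Jul 1982 begins on a Thursday, so the first Friday is Jul 2 (1 day later).
The 5th Friday is 4 weeks later: 2 + 28 = 30.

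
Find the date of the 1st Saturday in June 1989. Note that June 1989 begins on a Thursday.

1989-06-03

June 1989 begins on a Thursday, so the first Saturday is June 3 (2 days later).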